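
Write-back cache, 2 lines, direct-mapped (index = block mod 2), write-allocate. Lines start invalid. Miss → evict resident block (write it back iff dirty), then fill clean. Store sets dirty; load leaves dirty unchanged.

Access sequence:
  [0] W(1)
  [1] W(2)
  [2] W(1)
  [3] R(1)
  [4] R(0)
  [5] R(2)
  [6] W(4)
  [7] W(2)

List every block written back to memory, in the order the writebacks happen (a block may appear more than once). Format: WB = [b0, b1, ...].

  0 | W B1 → L1 miss [D]
  1 | W B2 → L0 miss [D]
  2 | W B1 → L1 hit [D]
  3 | R B1 → L1 hit [D]
  4 | R B0 → L0 miss wb→B2 [-]
  5 | R B2 → L0 miss [-]
  6 | W B4 → L0 miss [D]
  7 | W B2 → L0 miss wb→B4 [D]

WB = [2, 4]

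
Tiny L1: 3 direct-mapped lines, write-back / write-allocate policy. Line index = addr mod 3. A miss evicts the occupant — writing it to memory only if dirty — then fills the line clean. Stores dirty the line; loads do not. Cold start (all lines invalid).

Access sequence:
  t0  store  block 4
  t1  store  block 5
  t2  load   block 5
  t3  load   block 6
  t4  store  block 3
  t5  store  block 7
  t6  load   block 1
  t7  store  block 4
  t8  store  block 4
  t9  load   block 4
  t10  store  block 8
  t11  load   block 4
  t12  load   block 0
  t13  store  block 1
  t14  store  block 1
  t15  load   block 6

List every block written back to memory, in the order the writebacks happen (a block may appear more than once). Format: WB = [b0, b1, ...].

WB = [4, 7, 5, 3, 4]

  0 | W B4 → L1 miss [D]
  1 | W B5 → L2 miss [D]
  2 | R B5 → L2 hit [D]
  3 | R B6 → L0 miss [-]
  4 | W B3 → L0 miss [D]
  5 | W B7 → L1 miss wb→B4 [D]
  6 | R B1 → L1 miss wb→B7 [-]
  7 | W B4 → L1 miss [D]
  8 | W B4 → L1 hit [D]
  9 | R B4 → L1 hit [D]
  10 | W B8 → L2 miss wb→B5 [D]
  11 | R B4 → L1 hit [D]
  12 | R B0 → L0 miss wb→B3 [-]
  13 | W B1 → L1 miss wb→B4 [D]
  14 | W B1 → L1 hit [D]
  15 | R B6 → L0 miss [-]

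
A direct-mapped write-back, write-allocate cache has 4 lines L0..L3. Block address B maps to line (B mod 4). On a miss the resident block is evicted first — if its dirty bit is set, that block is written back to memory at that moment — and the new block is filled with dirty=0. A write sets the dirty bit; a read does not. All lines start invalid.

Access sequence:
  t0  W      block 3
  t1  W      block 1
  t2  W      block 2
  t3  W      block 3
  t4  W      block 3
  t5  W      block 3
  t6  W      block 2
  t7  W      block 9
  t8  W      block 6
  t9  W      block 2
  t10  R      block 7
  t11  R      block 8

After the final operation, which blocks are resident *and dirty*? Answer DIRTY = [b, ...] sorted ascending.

DIRTY = [2, 9]

0: W B3 → L3 miss [D]
1: W B1 → L1 miss [D]
2: W B2 → L2 miss [D]
3: W B3 → L3 hit [D]
4: W B3 → L3 hit [D]
5: W B3 → L3 hit [D]
6: W B2 → L2 hit [D]
7: W B9 → L1 miss wb→B1 [D]
8: W B6 → L2 miss wb→B2 [D]
9: W B2 → L2 miss wb→B6 [D]
10: R B7 → L3 miss wb→B3 [-]
11: R B8 → L0 miss [-]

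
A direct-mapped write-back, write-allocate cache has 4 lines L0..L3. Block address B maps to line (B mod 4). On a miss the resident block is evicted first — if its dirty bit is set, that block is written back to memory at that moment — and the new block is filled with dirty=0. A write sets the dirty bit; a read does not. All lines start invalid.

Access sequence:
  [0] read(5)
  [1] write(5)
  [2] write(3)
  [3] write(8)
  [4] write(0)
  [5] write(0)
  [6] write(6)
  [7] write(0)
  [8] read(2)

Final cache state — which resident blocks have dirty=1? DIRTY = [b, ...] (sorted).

DIRTY = [0, 3, 5]

0: R B5 -> L1 miss  d=-]
1: W B5 -> L1 hit  d=D]
2: W B3 -> L3 miss  d=D]
3: W B8 -> L0 miss  d=D]
4: W B0 -> L0 miss wb->B8  d=D]
5: W B0 -> L0 hit  d=D]
6: W B6 -> L2 miss  d=D]
7: W B0 -> L0 hit  d=D]
8: R B2 -> L2 miss wb->B6  d=-]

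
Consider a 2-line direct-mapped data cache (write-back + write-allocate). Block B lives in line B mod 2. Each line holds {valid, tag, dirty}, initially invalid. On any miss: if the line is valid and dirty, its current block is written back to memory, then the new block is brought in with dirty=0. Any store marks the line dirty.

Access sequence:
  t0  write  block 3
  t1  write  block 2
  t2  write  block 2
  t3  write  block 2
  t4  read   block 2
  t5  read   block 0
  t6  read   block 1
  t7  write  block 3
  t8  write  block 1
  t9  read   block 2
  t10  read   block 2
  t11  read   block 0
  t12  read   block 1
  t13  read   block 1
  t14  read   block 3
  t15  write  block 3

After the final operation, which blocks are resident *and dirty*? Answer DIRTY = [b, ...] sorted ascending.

0: W B3 → L1 miss [D]
1: W B2 → L0 miss [D]
2: W B2 → L0 hit [D]
3: W B2 → L0 hit [D]
4: R B2 → L0 hit [D]
5: R B0 → L0 miss wb→B2 [-]
6: R B1 → L1 miss wb→B3 [-]
7: W B3 → L1 miss [D]
8: W B1 → L1 miss wb→B3 [D]
9: R B2 → L0 miss [-]
10: R B2 → L0 hit [-]
11: R B0 → L0 miss [-]
12: R B1 → L1 hit [D]
13: R B1 → L1 hit [D]
14: R B3 → L1 miss wb→B1 [-]
15: W B3 → L1 hit [D]

DIRTY = [3]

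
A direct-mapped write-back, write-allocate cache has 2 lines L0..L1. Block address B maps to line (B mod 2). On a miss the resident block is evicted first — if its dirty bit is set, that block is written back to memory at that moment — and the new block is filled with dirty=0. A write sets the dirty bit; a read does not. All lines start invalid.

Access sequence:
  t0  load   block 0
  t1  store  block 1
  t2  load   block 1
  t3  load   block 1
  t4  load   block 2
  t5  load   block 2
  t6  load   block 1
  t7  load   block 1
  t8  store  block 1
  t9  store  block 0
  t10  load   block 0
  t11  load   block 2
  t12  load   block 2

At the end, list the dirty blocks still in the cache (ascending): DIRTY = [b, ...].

DIRTY = [1]

0: R B0 → L0 miss [-]
1: W B1 → L1 miss [D]
2: R B1 → L1 hit [D]
3: R B1 → L1 hit [D]
4: R B2 → L0 miss [-]
5: R B2 → L0 hit [-]
6: R B1 → L1 hit [D]
7: R B1 → L1 hit [D]
8: W B1 → L1 hit [D]
9: W B0 → L0 miss [D]
10: R B0 → L0 hit [D]
11: R B2 → L0 miss wb→B0 [-]
12: R B2 → L0 hit [-]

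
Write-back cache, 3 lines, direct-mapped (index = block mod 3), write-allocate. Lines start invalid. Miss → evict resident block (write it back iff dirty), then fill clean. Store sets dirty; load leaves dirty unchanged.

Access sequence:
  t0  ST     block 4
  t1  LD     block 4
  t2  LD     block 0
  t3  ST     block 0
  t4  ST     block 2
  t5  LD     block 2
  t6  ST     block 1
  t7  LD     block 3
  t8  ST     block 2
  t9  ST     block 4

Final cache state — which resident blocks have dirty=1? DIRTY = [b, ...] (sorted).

DIRTY = [2, 4]

  0 | W B4 → L1 miss [D]
  1 | R B4 → L1 hit [D]
  2 | R B0 → L0 miss [-]
  3 | W B0 → L0 hit [D]
  4 | W B2 → L2 miss [D]
  5 | R B2 → L2 hit [D]
  6 | W B1 → L1 miss wb→B4 [D]
  7 | R B3 → L0 miss wb→B0 [-]
  8 | W B2 → L2 hit [D]
  9 | W B4 → L1 miss wb→B1 [D]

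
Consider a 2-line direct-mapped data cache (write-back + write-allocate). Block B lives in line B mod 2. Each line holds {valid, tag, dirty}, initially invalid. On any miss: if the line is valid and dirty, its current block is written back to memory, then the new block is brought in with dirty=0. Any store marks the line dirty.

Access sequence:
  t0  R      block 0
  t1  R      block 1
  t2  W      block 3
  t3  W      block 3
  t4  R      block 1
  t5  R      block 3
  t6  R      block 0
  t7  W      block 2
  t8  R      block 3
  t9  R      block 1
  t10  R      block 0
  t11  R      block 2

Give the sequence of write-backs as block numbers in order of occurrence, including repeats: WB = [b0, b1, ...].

WB = [3, 2]

0: R B0 → L0 miss [-]
1: R B1 → L1 miss [-]
2: W B3 → L1 miss [D]
3: W B3 → L1 hit [D]
4: R B1 → L1 miss wb→B3 [-]
5: R B3 → L1 miss [-]
6: R B0 → L0 hit [-]
7: W B2 → L0 miss [D]
8: R B3 → L1 hit [-]
9: R B1 → L1 miss [-]
10: R B0 → L0 miss wb→B2 [-]
11: R B2 → L0 miss [-]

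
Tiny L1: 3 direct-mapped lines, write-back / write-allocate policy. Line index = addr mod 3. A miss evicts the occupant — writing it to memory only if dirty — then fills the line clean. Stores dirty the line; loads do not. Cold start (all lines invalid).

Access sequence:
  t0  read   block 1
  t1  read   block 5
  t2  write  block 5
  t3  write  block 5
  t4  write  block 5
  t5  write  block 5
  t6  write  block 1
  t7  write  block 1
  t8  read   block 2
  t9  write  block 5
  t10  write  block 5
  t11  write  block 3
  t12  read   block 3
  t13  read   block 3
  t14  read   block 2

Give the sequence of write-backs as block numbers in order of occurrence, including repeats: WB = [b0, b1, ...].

0: R B1 → L1 miss [-]
1: R B5 → L2 miss [-]
2: W B5 → L2 hit [D]
3: W B5 → L2 hit [D]
4: W B5 → L2 hit [D]
5: W B5 → L2 hit [D]
6: W B1 → L1 hit [D]
7: W B1 → L1 hit [D]
8: R B2 → L2 miss wb→B5 [-]
9: W B5 → L2 miss [D]
10: W B5 → L2 hit [D]
11: W B3 → L0 miss [D]
12: R B3 → L0 hit [D]
13: R B3 → L0 hit [D]
14: R B2 → L2 miss wb→B5 [-]

WB = [5, 5]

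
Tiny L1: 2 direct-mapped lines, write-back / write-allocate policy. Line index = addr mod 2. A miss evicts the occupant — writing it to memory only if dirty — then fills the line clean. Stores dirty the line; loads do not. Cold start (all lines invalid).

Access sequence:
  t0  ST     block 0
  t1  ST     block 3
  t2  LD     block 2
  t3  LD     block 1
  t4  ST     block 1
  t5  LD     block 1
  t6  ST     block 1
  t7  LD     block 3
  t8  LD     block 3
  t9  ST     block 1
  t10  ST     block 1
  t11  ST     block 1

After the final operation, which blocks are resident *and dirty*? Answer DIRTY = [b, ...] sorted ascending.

  0 | W B0 → L0 miss [D]
  1 | W B3 → L1 miss [D]
  2 | R B2 → L0 miss wb→B0 [-]
  3 | R B1 → L1 miss wb→B3 [-]
  4 | W B1 → L1 hit [D]
  5 | R B1 → L1 hit [D]
  6 | W B1 → L1 hit [D]
  7 | R B3 → L1 miss wb→B1 [-]
  8 | R B3 → L1 hit [-]
  9 | W B1 → L1 miss [D]
  10 | W B1 → L1 hit [D]
  11 | W B1 → L1 hit [D]

DIRTY = [1]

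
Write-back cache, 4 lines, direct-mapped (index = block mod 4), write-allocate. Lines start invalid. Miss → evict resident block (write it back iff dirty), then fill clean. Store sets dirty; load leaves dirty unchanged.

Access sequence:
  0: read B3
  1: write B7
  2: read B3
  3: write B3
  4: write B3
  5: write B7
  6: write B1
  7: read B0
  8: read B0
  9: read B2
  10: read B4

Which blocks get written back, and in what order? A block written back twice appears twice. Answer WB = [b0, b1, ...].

WB = [7, 3]

0: R B3 → L3 miss [-]
1: W B7 → L3 miss [D]
2: R B3 → L3 miss wb→B7 [-]
3: W B3 → L3 hit [D]
4: W B3 → L3 hit [D]
5: W B7 → L3 miss wb→B3 [D]
6: W B1 → L1 miss [D]
7: R B0 → L0 miss [-]
8: R B0 → L0 hit [-]
9: R B2 → L2 miss [-]
10: R B4 → L0 miss [-]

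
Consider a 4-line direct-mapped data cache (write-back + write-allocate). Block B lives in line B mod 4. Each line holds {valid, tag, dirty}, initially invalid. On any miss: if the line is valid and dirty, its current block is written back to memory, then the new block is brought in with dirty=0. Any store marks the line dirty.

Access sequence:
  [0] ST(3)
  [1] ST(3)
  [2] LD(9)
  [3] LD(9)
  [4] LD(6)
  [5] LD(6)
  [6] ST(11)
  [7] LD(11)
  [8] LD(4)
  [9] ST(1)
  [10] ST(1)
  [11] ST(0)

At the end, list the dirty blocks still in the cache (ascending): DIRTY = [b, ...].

0: W B3 -> L3 miss  d=D]
1: W B3 -> L3 hit  d=D]
2: R B9 -> L1 miss  d=-]
3: R B9 -> L1 hit  d=-]
4: R B6 -> L2 miss  d=-]
5: R B6 -> L2 hit  d=-]
6: W B11 -> L3 miss wb->B3  d=D]
7: R B11 -> L3 hit  d=D]
8: R B4 -> L0 miss  d=-]
9: W B1 -> L1 miss  d=D]
10: W B1 -> L1 hit  d=D]
11: W B0 -> L0 miss  d=D]

DIRTY = [0, 1, 11]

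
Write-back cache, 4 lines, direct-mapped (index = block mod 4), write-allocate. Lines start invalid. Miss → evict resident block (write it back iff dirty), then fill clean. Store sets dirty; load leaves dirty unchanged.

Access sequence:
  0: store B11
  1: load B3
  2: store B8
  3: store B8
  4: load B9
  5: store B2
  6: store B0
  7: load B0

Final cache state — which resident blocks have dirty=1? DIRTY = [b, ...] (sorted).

0: W B11 → L3 miss [D]
1: R B3 → L3 miss wb→B11 [-]
2: W B8 → L0 miss [D]
3: W B8 → L0 hit [D]
4: R B9 → L1 miss [-]
5: W B2 → L2 miss [D]
6: W B0 → L0 miss wb→B8 [D]
7: R B0 → L0 hit [D]

DIRTY = [0, 2]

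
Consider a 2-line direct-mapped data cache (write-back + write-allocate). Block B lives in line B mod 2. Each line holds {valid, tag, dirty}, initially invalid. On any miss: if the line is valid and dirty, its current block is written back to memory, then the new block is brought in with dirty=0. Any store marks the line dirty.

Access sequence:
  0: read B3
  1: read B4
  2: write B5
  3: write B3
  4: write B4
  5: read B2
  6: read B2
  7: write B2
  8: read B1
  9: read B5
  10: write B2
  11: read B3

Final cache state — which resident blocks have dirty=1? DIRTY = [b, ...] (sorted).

  0 | R B3 → L1 miss [-]
  1 | R B4 → L0 miss [-]
  2 | W B5 → L1 miss [D]
  3 | W B3 → L1 miss wb→B5 [D]
  4 | W B4 → L0 hit [D]
  5 | R B2 → L0 miss wb→B4 [-]
  6 | R B2 → L0 hit [-]
  7 | W B2 → L0 hit [D]
  8 | R B1 → L1 miss wb→B3 [-]
  9 | R B5 → L1 miss [-]
  10 | W B2 → L0 hit [D]
  11 | R B3 → L1 miss [-]

DIRTY = [2]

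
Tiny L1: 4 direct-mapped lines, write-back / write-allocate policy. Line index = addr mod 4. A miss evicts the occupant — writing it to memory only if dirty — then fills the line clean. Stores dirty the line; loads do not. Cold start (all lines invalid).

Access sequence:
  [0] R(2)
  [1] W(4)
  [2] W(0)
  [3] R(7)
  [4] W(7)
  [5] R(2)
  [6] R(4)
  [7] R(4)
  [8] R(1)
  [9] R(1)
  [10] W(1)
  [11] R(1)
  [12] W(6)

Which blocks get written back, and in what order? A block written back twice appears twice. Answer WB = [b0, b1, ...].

  0 | R B2 → L2 miss [-]
  1 | W B4 → L0 miss [D]
  2 | W B0 → L0 miss wb→B4 [D]
  3 | R B7 → L3 miss [-]
  4 | W B7 → L3 hit [D]
  5 | R B2 → L2 hit [-]
  6 | R B4 → L0 miss wb→B0 [-]
  7 | R B4 → L0 hit [-]
  8 | R B1 → L1 miss [-]
  9 | R B1 → L1 hit [-]
  10 | W B1 → L1 hit [D]
  11 | R B1 → L1 hit [D]
  12 | W B6 → L2 miss [D]

WB = [4, 0]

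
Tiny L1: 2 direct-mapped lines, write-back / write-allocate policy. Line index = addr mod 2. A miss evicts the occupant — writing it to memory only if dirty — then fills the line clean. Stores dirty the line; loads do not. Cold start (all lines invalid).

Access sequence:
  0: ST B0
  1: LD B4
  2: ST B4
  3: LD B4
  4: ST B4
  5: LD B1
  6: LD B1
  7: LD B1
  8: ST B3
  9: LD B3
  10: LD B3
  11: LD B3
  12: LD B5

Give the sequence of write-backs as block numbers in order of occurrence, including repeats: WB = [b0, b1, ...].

WB = [0, 3]

0: W B0 → L0 miss [D]
1: R B4 → L0 miss wb→B0 [-]
2: W B4 → L0 hit [D]
3: R B4 → L0 hit [D]
4: W B4 → L0 hit [D]
5: R B1 → L1 miss [-]
6: R B1 → L1 hit [-]
7: R B1 → L1 hit [-]
8: W B3 → L1 miss [D]
9: R B3 → L1 hit [D]
10: R B3 → L1 hit [D]
11: R B3 → L1 hit [D]
12: R B5 → L1 miss wb→B3 [-]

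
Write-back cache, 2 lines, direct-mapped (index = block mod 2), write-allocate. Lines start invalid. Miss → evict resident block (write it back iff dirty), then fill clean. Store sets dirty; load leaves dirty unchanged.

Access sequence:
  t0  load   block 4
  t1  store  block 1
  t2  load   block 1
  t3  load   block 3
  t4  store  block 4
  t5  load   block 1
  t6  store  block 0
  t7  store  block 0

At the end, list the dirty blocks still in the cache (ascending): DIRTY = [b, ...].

DIRTY = [0]

0: R B4 → L0 miss [-]
1: W B1 → L1 miss [D]
2: R B1 → L1 hit [D]
3: R B3 → L1 miss wb→B1 [-]
4: W B4 → L0 hit [D]
5: R B1 → L1 miss [-]
6: W B0 → L0 miss wb→B4 [D]
7: W B0 → L0 hit [D]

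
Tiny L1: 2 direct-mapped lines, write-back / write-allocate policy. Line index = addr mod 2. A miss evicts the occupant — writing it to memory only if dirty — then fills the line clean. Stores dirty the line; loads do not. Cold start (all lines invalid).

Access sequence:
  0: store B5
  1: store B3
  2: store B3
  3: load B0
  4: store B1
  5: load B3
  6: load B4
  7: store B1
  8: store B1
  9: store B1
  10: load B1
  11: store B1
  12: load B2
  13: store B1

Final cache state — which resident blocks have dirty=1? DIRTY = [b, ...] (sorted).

0: W B5 -> L1 miss  d=D]
1: W B3 -> L1 miss wb->B5  d=D]
2: W B3 -> L1 hit  d=D]
3: R B0 -> L0 miss  d=-]
4: W B1 -> L1 miss wb->B3  d=D]
5: R B3 -> L1 miss wb->B1  d=-]
6: R B4 -> L0 miss  d=-]
7: W B1 -> L1 miss  d=D]
8: W B1 -> L1 hit  d=D]
9: W B1 -> L1 hit  d=D]
10: R B1 -> L1 hit  d=D]
11: W B1 -> L1 hit  d=D]
12: R B2 -> L0 miss  d=-]
13: W B1 -> L1 hit  d=D]

DIRTY = [1]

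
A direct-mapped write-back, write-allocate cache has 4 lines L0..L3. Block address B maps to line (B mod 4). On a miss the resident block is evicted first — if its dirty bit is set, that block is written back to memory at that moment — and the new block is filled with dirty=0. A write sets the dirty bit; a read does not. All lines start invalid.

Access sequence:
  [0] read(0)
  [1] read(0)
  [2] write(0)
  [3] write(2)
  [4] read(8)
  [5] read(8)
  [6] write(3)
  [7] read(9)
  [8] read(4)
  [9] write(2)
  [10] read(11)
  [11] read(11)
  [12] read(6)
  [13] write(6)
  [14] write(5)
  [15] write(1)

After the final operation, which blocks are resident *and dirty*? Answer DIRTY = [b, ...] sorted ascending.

0: R B0 -> L0 miss  d=-]
1: R B0 -> L0 hit  d=-]
2: W B0 -> L0 hit  d=D]
3: W B2 -> L2 miss  d=D]
4: R B8 -> L0 miss wb->B0  d=-]
5: R B8 -> L0 hit  d=-]
6: W B3 -> L3 miss  d=D]
7: R B9 -> L1 miss  d=-]
8: R B4 -> L0 miss  d=-]
9: W B2 -> L2 hit  d=D]
10: R B11 -> L3 miss wb->B3  d=-]
11: R B11 -> L3 hit  d=-]
12: R B6 -> L2 miss wb->B2  d=-]
13: W B6 -> L2 hit  d=D]
14: W B5 -> L1 miss  d=D]
15: W B1 -> L1 miss wb->B5  d=D]

DIRTY = [1, 6]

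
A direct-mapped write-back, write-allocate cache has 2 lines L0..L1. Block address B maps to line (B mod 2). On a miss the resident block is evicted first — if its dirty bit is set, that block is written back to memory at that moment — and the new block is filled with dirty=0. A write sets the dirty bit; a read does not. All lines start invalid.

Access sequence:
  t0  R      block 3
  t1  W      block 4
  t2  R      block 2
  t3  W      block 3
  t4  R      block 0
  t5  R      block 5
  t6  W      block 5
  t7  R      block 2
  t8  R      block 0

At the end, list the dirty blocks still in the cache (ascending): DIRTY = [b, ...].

DIRTY = [5]

0: R B3 → L1 miss [-]
1: W B4 → L0 miss [D]
2: R B2 → L0 miss wb→B4 [-]
3: W B3 → L1 hit [D]
4: R B0 → L0 miss [-]
5: R B5 → L1 miss wb→B3 [-]
6: W B5 → L1 hit [D]
7: R B2 → L0 miss [-]
8: R B0 → L0 miss [-]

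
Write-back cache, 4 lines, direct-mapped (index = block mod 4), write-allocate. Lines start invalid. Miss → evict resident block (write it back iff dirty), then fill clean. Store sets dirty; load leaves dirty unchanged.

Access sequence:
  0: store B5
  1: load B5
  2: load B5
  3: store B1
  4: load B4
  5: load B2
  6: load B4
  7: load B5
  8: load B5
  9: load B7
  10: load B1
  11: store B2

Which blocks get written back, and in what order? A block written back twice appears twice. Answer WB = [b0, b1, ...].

0: W B5 → L1 miss [D]
1: R B5 → L1 hit [D]
2: R B5 → L1 hit [D]
3: W B1 → L1 miss wb→B5 [D]
4: R B4 → L0 miss [-]
5: R B2 → L2 miss [-]
6: R B4 → L0 hit [-]
7: R B5 → L1 miss wb→B1 [-]
8: R B5 → L1 hit [-]
9: R B7 → L3 miss [-]
10: R B1 → L1 miss [-]
11: W B2 → L2 hit [D]

WB = [5, 1]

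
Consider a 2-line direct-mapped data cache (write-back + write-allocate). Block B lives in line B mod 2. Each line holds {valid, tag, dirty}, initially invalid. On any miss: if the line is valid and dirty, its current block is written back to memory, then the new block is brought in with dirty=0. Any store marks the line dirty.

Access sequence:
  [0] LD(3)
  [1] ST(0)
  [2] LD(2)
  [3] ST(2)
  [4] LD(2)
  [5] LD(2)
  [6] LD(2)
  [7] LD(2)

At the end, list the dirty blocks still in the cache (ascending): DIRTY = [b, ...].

  0 | R B3 → L1 miss [-]
  1 | W B0 → L0 miss [D]
  2 | R B2 → L0 miss wb→B0 [-]
  3 | W B2 → L0 hit [D]
  4 | R B2 → L0 hit [D]
  5 | R B2 → L0 hit [D]
  6 | R B2 → L0 hit [D]
  7 | R B2 → L0 hit [D]

DIRTY = [2]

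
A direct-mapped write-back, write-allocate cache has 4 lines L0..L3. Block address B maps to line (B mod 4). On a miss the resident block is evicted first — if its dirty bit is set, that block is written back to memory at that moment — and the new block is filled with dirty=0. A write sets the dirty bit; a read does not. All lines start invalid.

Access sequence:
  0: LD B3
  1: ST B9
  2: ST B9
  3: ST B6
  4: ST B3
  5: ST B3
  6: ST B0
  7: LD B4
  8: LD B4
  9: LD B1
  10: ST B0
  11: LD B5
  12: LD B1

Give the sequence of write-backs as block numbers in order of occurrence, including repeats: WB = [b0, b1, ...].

WB = [0, 9]

0: R B3 -> L3 miss  d=-]
1: W B9 -> L1 miss  d=D]
2: W B9 -> L1 hit  d=D]
3: W B6 -> L2 miss  d=D]
4: W B3 -> L3 hit  d=D]
5: W B3 -> L3 hit  d=D]
6: W B0 -> L0 miss  d=D]
7: R B4 -> L0 miss wb->B0  d=-]
8: R B4 -> L0 hit  d=-]
9: R B1 -> L1 miss wb->B9  d=-]
10: W B0 -> L0 miss  d=D]
11: R B5 -> L1 miss  d=-]
12: R B1 -> L1 miss  d=-]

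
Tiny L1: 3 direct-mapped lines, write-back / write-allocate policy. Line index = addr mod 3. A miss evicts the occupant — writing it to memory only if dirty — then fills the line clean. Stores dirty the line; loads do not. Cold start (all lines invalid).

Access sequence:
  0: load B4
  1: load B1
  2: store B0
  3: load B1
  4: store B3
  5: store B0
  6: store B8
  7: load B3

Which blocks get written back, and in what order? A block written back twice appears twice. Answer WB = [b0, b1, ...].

0: R B4 -> L1 miss  d=-]
1: R B1 -> L1 miss  d=-]
2: W B0 -> L0 miss  d=D]
3: R B1 -> L1 hit  d=-]
4: W B3 -> L0 miss wb->B0  d=D]
5: W B0 -> L0 miss wb->B3  d=D]
6: W B8 -> L2 miss  d=D]
7: R B3 -> L0 miss wb->B0  d=-]

WB = [0, 3, 0]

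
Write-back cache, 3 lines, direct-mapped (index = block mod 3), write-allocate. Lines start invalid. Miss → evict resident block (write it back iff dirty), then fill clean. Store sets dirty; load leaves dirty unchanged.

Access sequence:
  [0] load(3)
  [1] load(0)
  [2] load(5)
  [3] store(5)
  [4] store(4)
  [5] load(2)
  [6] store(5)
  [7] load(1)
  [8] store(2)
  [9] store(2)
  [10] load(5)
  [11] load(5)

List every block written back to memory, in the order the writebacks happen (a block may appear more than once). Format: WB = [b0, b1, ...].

0: R B3 → L0 miss [-]
1: R B0 → L0 miss [-]
2: R B5 → L2 miss [-]
3: W B5 → L2 hit [D]
4: W B4 → L1 miss [D]
5: R B2 → L2 miss wb→B5 [-]
6: W B5 → L2 miss [D]
7: R B1 → L1 miss wb→B4 [-]
8: W B2 → L2 miss wb→B5 [D]
9: W B2 → L2 hit [D]
10: R B5 → L2 miss wb→B2 [-]
11: R B5 → L2 hit [-]

WB = [5, 4, 5, 2]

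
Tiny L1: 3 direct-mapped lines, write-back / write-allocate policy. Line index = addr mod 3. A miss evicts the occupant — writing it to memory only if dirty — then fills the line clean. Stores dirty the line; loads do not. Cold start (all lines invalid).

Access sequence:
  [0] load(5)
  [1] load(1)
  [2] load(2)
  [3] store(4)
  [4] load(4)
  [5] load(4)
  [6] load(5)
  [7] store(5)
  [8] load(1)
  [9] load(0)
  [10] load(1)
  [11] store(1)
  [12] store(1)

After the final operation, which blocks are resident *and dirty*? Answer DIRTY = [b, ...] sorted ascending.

DIRTY = [1, 5]

0: R B5 → L2 miss [-]
1: R B1 → L1 miss [-]
2: R B2 → L2 miss [-]
3: W B4 → L1 miss [D]
4: R B4 → L1 hit [D]
5: R B4 → L1 hit [D]
6: R B5 → L2 miss [-]
7: W B5 → L2 hit [D]
8: R B1 → L1 miss wb→B4 [-]
9: R B0 → L0 miss [-]
10: R B1 → L1 hit [-]
11: W B1 → L1 hit [D]
12: W B1 → L1 hit [D]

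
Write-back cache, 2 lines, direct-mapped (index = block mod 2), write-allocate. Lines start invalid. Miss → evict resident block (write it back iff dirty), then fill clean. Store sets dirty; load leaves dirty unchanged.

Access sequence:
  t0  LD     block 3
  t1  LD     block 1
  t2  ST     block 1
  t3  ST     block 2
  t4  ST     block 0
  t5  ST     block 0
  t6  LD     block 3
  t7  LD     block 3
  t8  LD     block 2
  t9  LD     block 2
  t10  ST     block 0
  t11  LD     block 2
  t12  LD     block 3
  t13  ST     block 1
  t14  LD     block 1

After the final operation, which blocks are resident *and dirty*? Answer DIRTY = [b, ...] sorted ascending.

DIRTY = [1]

0: R B3 → L1 miss [-]
1: R B1 → L1 miss [-]
2: W B1 → L1 hit [D]
3: W B2 → L0 miss [D]
4: W B0 → L0 miss wb→B2 [D]
5: W B0 → L0 hit [D]
6: R B3 → L1 miss wb→B1 [-]
7: R B3 → L1 hit [-]
8: R B2 → L0 miss wb→B0 [-]
9: R B2 → L0 hit [-]
10: W B0 → L0 miss [D]
11: R B2 → L0 miss wb→B0 [-]
12: R B3 → L1 hit [-]
13: W B1 → L1 miss [D]
14: R B1 → L1 hit [D]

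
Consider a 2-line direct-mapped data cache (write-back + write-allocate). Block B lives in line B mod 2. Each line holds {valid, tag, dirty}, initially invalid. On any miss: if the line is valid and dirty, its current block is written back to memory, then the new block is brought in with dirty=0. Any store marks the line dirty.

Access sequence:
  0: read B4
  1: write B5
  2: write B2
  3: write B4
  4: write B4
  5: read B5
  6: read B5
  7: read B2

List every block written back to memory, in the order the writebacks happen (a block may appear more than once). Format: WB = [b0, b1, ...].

  0 | R B4 → L0 miss [-]
  1 | W B5 → L1 miss [D]
  2 | W B2 → L0 miss [D]
  3 | W B4 → L0 miss wb→B2 [D]
  4 | W B4 → L0 hit [D]
  5 | R B5 → L1 hit [D]
  6 | R B5 → L1 hit [D]
  7 | R B2 → L0 miss wb→B4 [-]

WB = [2, 4]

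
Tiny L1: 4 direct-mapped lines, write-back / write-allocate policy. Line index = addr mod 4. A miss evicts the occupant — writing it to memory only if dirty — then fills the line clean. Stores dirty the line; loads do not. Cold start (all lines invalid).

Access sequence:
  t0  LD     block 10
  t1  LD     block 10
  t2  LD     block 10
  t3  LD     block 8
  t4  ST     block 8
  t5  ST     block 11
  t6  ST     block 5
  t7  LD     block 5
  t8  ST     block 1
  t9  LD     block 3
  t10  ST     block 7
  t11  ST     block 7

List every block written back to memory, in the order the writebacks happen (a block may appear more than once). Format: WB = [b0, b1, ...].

0: R B10 -> L2 miss  d=-]
1: R B10 -> L2 hit  d=-]
2: R B10 -> L2 hit  d=-]
3: R B8 -> L0 miss  d=-]
4: W B8 -> L0 hit  d=D]
5: W B11 -> L3 miss  d=D]
6: W B5 -> L1 miss  d=D]
7: R B5 -> L1 hit  d=D]
8: W B1 -> L1 miss wb->B5  d=D]
9: R B3 -> L3 miss wb->B11  d=-]
10: W B7 -> L3 miss  d=D]
11: W B7 -> L3 hit  d=D]

WB = [5, 11]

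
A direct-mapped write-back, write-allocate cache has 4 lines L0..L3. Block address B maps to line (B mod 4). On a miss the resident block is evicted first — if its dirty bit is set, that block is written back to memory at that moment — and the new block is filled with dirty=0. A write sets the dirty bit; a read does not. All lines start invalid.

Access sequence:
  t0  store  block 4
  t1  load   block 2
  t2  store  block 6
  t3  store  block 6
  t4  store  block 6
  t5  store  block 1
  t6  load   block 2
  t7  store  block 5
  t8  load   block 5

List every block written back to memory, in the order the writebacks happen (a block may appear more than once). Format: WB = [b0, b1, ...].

0: W B4 → L0 miss [D]
1: R B2 → L2 miss [-]
2: W B6 → L2 miss [D]
3: W B6 → L2 hit [D]
4: W B6 → L2 hit [D]
5: W B1 → L1 miss [D]
6: R B2 → L2 miss wb→B6 [-]
7: W B5 → L1 miss wb→B1 [D]
8: R B5 → L1 hit [D]

WB = [6, 1]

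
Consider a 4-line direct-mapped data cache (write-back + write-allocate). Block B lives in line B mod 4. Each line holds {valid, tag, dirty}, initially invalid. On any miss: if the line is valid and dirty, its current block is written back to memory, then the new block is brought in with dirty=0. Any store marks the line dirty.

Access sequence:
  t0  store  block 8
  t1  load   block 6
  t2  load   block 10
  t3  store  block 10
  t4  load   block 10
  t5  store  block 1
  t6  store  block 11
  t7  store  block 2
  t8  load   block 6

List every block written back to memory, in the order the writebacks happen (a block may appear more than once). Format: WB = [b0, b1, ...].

WB = [10, 2]

0: W B8 → L0 miss [D]
1: R B6 → L2 miss [-]
2: R B10 → L2 miss [-]
3: W B10 → L2 hit [D]
4: R B10 → L2 hit [D]
5: W B1 → L1 miss [D]
6: W B11 → L3 miss [D]
7: W B2 → L2 miss wb→B10 [D]
8: R B6 → L2 miss wb→B2 [-]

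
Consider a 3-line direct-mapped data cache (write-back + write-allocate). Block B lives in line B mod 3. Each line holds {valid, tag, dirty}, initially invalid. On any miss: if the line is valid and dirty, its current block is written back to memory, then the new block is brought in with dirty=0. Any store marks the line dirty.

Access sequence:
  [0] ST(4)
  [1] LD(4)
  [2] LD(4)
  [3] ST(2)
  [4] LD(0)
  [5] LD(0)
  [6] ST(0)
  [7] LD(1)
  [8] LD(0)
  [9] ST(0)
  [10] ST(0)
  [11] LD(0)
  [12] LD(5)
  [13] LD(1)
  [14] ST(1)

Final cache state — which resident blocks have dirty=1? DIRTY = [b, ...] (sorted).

DIRTY = [0, 1]

0: W B4 → L1 miss [D]
1: R B4 → L1 hit [D]
2: R B4 → L1 hit [D]
3: W B2 → L2 miss [D]
4: R B0 → L0 miss [-]
5: R B0 → L0 hit [-]
6: W B0 → L0 hit [D]
7: R B1 → L1 miss wb→B4 [-]
8: R B0 → L0 hit [D]
9: W B0 → L0 hit [D]
10: W B0 → L0 hit [D]
11: R B0 → L0 hit [D]
12: R B5 → L2 miss wb→B2 [-]
13: R B1 → L1 hit [-]
14: W B1 → L1 hit [D]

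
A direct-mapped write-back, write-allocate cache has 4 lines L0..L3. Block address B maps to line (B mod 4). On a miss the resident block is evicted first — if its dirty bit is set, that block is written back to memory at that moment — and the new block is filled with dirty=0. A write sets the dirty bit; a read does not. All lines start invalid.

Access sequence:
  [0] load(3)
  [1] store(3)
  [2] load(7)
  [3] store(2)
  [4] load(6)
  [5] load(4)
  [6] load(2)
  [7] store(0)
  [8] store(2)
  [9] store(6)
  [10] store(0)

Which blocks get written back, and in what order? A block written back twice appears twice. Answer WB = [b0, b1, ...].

WB = [3, 2, 2]

0: R B3 -> L3 miss  d=-]
1: W B3 -> L3 hit  d=D]
2: R B7 -> L3 miss wb->B3  d=-]
3: W B2 -> L2 miss  d=D]
4: R B6 -> L2 miss wb->B2  d=-]
5: R B4 -> L0 miss  d=-]
6: R B2 -> L2 miss  d=-]
7: W B0 -> L0 miss  d=D]
8: W B2 -> L2 hit  d=D]
9: W B6 -> L2 miss wb->B2  d=D]
10: W B0 -> L0 hit  d=D]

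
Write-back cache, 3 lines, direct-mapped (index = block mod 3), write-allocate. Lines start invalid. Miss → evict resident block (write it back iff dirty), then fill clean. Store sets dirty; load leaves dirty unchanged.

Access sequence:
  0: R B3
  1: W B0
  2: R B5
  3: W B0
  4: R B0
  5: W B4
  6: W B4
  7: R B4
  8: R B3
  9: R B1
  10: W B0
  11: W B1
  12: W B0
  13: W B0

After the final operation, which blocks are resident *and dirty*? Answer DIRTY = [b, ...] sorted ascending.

DIRTY = [0, 1]

  0 | R B3 → L0 miss [-]
  1 | W B0 → L0 miss [D]
  2 | R B5 → L2 miss [-]
  3 | W B0 → L0 hit [D]
  4 | R B0 → L0 hit [D]
  5 | W B4 → L1 miss [D]
  6 | W B4 → L1 hit [D]
  7 | R B4 → L1 hit [D]
  8 | R B3 → L0 miss wb→B0 [-]
  9 | R B1 → L1 miss wb→B4 [-]
  10 | W B0 → L0 miss [D]
  11 | W B1 → L1 hit [D]
  12 | W B0 → L0 hit [D]
  13 | W B0 → L0 hit [D]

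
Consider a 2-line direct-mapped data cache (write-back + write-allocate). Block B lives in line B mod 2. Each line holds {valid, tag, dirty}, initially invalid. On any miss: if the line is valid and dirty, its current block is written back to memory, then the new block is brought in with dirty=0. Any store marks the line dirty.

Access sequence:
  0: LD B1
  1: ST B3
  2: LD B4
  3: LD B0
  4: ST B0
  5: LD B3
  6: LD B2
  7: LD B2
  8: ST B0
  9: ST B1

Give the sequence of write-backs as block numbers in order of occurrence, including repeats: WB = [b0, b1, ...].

  0 | R B1 → L1 miss [-]
  1 | W B3 → L1 miss [D]
  2 | R B4 → L0 miss [-]
  3 | R B0 → L0 miss [-]
  4 | W B0 → L0 hit [D]
  5 | R B3 → L1 hit [D]
  6 | R B2 → L0 miss wb→B0 [-]
  7 | R B2 → L0 hit [-]
  8 | W B0 → L0 miss [D]
  9 | W B1 → L1 miss wb→B3 [D]

WB = [0, 3]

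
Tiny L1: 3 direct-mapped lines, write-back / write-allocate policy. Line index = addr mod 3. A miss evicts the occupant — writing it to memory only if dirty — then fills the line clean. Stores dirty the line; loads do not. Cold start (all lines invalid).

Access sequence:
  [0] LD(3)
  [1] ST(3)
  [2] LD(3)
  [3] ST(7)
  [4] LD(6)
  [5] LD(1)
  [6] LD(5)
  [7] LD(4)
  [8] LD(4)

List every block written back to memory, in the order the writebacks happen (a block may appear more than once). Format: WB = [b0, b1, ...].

WB = [3, 7]

  0 | R B3 → L0 miss [-]
  1 | W B3 → L0 hit [D]
  2 | R B3 → L0 hit [D]
  3 | W B7 → L1 miss [D]
  4 | R B6 → L0 miss wb→B3 [-]
  5 | R B1 → L1 miss wb→B7 [-]
  6 | R B5 → L2 miss [-]
  7 | R B4 → L1 miss [-]
  8 | R B4 → L1 hit [-]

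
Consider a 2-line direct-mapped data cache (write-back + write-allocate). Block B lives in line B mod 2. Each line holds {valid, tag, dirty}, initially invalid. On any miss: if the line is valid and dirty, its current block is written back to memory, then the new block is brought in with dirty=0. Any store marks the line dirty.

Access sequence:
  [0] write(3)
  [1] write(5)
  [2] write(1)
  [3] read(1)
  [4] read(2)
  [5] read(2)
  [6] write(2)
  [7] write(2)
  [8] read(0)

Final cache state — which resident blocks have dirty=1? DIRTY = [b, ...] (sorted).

0: W B3 → L1 miss [D]
1: W B5 → L1 miss wb→B3 [D]
2: W B1 → L1 miss wb→B5 [D]
3: R B1 → L1 hit [D]
4: R B2 → L0 miss [-]
5: R B2 → L0 hit [-]
6: W B2 → L0 hit [D]
7: W B2 → L0 hit [D]
8: R B0 → L0 miss wb→B2 [-]

DIRTY = [1]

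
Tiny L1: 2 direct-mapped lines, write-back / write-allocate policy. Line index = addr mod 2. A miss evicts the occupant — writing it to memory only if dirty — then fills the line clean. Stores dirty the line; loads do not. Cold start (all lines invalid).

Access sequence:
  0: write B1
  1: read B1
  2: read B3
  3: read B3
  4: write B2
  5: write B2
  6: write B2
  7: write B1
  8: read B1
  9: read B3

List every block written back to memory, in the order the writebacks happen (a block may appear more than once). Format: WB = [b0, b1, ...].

WB = [1, 1]

0: W B1 → L1 miss [D]
1: R B1 → L1 hit [D]
2: R B3 → L1 miss wb→B1 [-]
3: R B3 → L1 hit [-]
4: W B2 → L0 miss [D]
5: W B2 → L0 hit [D]
6: W B2 → L0 hit [D]
7: W B1 → L1 miss [D]
8: R B1 → L1 hit [D]
9: R B3 → L1 miss wb→B1 [-]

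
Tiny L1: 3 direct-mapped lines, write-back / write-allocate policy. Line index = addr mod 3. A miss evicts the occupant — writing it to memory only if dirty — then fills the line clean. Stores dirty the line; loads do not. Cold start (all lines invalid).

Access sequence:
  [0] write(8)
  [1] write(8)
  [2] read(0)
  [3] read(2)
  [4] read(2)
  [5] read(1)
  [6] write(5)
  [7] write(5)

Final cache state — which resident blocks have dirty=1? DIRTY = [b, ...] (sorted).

DIRTY = [5]

  0 | W B8 → L2 miss [D]
  1 | W B8 → L2 hit [D]
  2 | R B0 → L0 miss [-]
  3 | R B2 → L2 miss wb→B8 [-]
  4 | R B2 → L2 hit [-]
  5 | R B1 → L1 miss [-]
  6 | W B5 → L2 miss [D]
  7 | W B5 → L2 hit [D]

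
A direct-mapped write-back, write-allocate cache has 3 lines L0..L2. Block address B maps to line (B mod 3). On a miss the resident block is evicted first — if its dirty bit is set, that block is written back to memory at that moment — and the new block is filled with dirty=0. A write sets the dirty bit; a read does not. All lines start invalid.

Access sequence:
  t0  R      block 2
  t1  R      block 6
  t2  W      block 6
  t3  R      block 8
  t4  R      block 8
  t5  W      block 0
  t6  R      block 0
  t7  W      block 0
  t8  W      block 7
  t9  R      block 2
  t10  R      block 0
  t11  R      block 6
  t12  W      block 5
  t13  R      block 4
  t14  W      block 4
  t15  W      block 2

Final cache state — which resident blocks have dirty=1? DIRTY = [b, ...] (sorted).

0: R B2 → L2 miss [-]
1: R B6 → L0 miss [-]
2: W B6 → L0 hit [D]
3: R B8 → L2 miss [-]
4: R B8 → L2 hit [-]
5: W B0 → L0 miss wb→B6 [D]
6: R B0 → L0 hit [D]
7: W B0 → L0 hit [D]
8: W B7 → L1 miss [D]
9: R B2 → L2 miss [-]
10: R B0 → L0 hit [D]
11: R B6 → L0 miss wb→B0 [-]
12: W B5 → L2 miss [D]
13: R B4 → L1 miss wb→B7 [-]
14: W B4 → L1 hit [D]
15: W B2 → L2 miss wb→B5 [D]

DIRTY = [2, 4]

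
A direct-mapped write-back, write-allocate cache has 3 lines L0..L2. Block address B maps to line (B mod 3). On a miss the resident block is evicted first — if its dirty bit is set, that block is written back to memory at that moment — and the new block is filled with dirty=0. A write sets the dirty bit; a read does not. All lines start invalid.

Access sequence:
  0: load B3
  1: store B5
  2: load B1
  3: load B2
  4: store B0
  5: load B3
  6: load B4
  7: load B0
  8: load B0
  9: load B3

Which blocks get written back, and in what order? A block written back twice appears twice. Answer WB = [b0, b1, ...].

0: R B3 → L0 miss [-]
1: W B5 → L2 miss [D]
2: R B1 → L1 miss [-]
3: R B2 → L2 miss wb→B5 [-]
4: W B0 → L0 miss [D]
5: R B3 → L0 miss wb→B0 [-]
6: R B4 → L1 miss [-]
7: R B0 → L0 miss [-]
8: R B0 → L0 hit [-]
9: R B3 → L0 miss [-]

WB = [5, 0]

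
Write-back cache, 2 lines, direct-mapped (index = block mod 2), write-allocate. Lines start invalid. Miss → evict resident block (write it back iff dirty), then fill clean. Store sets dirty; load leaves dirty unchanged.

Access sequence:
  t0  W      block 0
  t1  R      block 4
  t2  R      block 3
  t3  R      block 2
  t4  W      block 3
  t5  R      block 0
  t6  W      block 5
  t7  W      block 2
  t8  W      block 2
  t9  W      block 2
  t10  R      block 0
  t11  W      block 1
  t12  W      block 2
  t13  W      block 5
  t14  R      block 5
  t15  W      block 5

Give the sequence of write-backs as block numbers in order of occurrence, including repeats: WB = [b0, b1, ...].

WB = [0, 3, 2, 5, 1]

  0 | W B0 → L0 miss [D]
  1 | R B4 → L0 miss wb→B0 [-]
  2 | R B3 → L1 miss [-]
  3 | R B2 → L0 miss [-]
  4 | W B3 → L1 hit [D]
  5 | R B0 → L0 miss [-]
  6 | W B5 → L1 miss wb→B3 [D]
  7 | W B2 → L0 miss [D]
  8 | W B2 → L0 hit [D]
  9 | W B2 → L0 hit [D]
  10 | R B0 → L0 miss wb→B2 [-]
  11 | W B1 → L1 miss wb→B5 [D]
  12 | W B2 → L0 miss [D]
  13 | W B5 → L1 miss wb→B1 [D]
  14 | R B5 → L1 hit [D]
  15 | W B5 → L1 hit [D]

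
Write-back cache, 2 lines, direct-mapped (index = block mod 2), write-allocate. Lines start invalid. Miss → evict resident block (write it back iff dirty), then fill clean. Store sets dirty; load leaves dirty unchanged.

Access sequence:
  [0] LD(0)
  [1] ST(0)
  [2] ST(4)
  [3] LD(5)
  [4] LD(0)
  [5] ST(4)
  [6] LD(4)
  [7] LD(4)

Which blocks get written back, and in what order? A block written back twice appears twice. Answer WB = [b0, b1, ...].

0: R B0 → L0 miss [-]
1: W B0 → L0 hit [D]
2: W B4 → L0 miss wb→B0 [D]
3: R B5 → L1 miss [-]
4: R B0 → L0 miss wb→B4 [-]
5: W B4 → L0 miss [D]
6: R B4 → L0 hit [D]
7: R B4 → L0 hit [D]

WB = [0, 4]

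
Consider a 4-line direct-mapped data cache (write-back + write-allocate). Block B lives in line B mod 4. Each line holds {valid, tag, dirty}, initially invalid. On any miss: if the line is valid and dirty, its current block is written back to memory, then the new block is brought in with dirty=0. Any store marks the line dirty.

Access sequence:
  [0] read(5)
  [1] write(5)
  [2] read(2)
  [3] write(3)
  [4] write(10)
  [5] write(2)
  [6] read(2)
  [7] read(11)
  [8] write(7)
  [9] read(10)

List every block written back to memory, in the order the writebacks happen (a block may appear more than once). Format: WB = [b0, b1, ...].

0: R B5 → L1 miss [-]
1: W B5 → L1 hit [D]
2: R B2 → L2 miss [-]
3: W B3 → L3 miss [D]
4: W B10 → L2 miss [D]
5: W B2 → L2 miss wb→B10 [D]
6: R B2 → L2 hit [D]
7: R B11 → L3 miss wb→B3 [-]
8: W B7 → L3 miss [D]
9: R B10 → L2 miss wb→B2 [-]

WB = [10, 3, 2]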